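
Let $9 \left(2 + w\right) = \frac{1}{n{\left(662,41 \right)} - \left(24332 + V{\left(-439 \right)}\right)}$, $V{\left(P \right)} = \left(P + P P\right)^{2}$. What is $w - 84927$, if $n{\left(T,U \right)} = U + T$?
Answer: $- \frac{28260253874098234}{332751520377} \approx -84929.0$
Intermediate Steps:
$V{\left(P \right)} = \left(P + P^{2}\right)^{2}$
$n{\left(T,U \right)} = T + U$
$w = - \frac{665503040755}{332751520377}$ ($w = -2 + \frac{1}{9 \left(\left(662 + 41\right) - \left(24332 + \left(-439\right)^{2} \left(1 - 439\right)^{2}\right)\right)} = -2 + \frac{1}{9 \left(703 - \left(24332 + 192721 \left(-438\right)^{2}\right)\right)} = -2 + \frac{1}{9 \left(703 - \left(24332 + 192721 \cdot 191844\right)\right)} = -2 + \frac{1}{9 \left(703 - 36972391856\right)} = -2 + \frac{1}{9 \left(-36972391153\right)} = -2 + \frac{1}{9} \left(- \frac{1}{36972391153}\right) = -2 - \frac{1}{332751520377} = - \frac{665503040755}{332751520377} \approx -2.0$)
$w - 84927 = - \frac{665503040755}{332751520377} - 84927 = - \frac{28260253874098234}{332751520377}$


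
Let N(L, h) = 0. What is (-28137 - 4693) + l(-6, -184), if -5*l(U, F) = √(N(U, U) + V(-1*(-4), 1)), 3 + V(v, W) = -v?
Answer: -32830 - I*√7/5 ≈ -32830.0 - 0.52915*I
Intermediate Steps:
V(v, W) = -3 - v
l(U, F) = -I*√7/5 (l(U, F) = -√(0 + (-3 - (-1)*(-4)))/5 = -√(0 + (-3 - 1*4))/5 = -√(0 + (-3 - 4))/5 = -√(0 - 7)/5 = -I*√7/5)
(-28137 - 4693) + l(-6, -184) = (-28137 - 4693) - I*√7/5 = -32830 - I*√7/5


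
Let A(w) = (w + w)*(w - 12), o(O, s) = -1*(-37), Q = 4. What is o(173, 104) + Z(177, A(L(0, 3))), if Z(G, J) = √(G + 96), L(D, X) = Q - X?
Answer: 37 + √273 ≈ 53.523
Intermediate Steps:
o(O, s) = 37
L(D, X) = 4 - X
A(w) = 2*w*(-12 + w) (A(w) = (2*w)*(-12 + w) = 2*w*(-12 + w))
Z(G, J) = √(96 + G)
o(173, 104) + Z(177, A(L(0, 3))) = 37 + √(96 + 177) = 37 + √273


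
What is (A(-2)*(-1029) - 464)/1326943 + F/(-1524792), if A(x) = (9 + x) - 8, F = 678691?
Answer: -899722764133/2023312070856 ≈ -0.44468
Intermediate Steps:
A(x) = 1 + x
(A(-2)*(-1029) - 464)/1326943 + F/(-1524792) = ((1 - 2)*(-1029) - 464)/1326943 + 678691/(-1524792) = (-1*(-1029) - 464)*(1/1326943) + 678691*(-1/1524792) = (1029 - 464)*(1/1326943) - 678691/1524792 = 565*(1/1326943) - 678691/1524792 = 565/1326943 - 678691/1524792 = -899722764133/2023312070856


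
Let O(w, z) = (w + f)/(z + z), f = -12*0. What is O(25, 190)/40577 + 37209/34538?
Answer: 57373610879/53255040188 ≈ 1.0773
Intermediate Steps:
f = 0
O(w, z) = w/(2*z) (O(w, z) = (w + 0)/(z + z) = w/((2*z)) = w*(1/(2*z)) = w/(2*z))
O(25, 190)/40577 + 37209/34538 = ((½)*25/190)/40577 + 37209/34538 = ((½)*25*(1/190))*(1/40577) + 37209*(1/34538) = (5/76)*(1/40577) + 37209/34538 = 5/3083852 + 37209/34538 = 57373610879/53255040188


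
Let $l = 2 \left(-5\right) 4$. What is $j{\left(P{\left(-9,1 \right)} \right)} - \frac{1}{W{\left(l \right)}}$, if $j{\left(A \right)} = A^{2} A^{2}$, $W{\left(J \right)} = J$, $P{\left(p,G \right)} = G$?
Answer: $\frac{41}{40} \approx 1.025$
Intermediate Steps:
$l = -40$ ($l = \left(-10\right) 4 = -40$)
$j{\left(A \right)} = A^{4}$
$j{\left(P{\left(-9,1 \right)} \right)} - \frac{1}{W{\left(l \right)}} = 1^{4} - \frac{1}{-40} = 1 - - \frac{1}{40} = 1 + \frac{1}{40} = \frac{41}{40}$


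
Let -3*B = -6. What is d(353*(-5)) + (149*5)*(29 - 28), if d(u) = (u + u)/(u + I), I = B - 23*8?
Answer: 1454045/1947 ≈ 746.81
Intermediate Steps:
B = 2 (B = -⅓*(-6) = 2)
I = -182 (I = 2 - 23*8 = 2 - 184 = -182)
d(u) = 2*u/(-182 + u) (d(u) = (u + u)/(u - 182) = (2*u)/(-182 + u) = 2*u/(-182 + u))
d(353*(-5)) + (149*5)*(29 - 28) = 2*(353*(-5))/(-182 + 353*(-5)) + (149*5)*(29 - 28) = 2*(-1765)/(-182 - 1765) + 745*1 = 2*(-1765)/(-1947) + 745 = 2*(-1765)*(-1/1947) + 745 = 3530/1947 + 745 = 1454045/1947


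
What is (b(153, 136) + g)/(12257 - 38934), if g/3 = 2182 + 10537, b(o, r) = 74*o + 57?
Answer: -49536/26677 ≈ -1.8569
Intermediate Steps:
b(o, r) = 57 + 74*o
g = 38157 (g = 3*(2182 + 10537) = 3*12719 = 38157)
(b(153, 136) + g)/(12257 - 38934) = ((57 + 74*153) + 38157)/(12257 - 38934) = ((57 + 11322) + 38157)/(-26677) = (11379 + 38157)*(-1/26677) = 49536*(-1/26677) = -49536/26677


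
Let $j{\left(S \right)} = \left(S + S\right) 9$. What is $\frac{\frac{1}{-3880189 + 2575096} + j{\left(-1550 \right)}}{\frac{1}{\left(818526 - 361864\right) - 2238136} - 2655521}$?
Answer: $\frac{64867199995369274}{6174057770401744815} \approx 0.010506$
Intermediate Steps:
$j{\left(S \right)} = 18 S$ ($j{\left(S \right)} = 2 S 9 = 18 S$)
$\frac{\frac{1}{-3880189 + 2575096} + j{\left(-1550 \right)}}{\frac{1}{\left(818526 - 361864\right) - 2238136} - 2655521} = \frac{\frac{1}{-3880189 + 2575096} + 18 \left(-1550\right)}{\frac{1}{\left(818526 - 361864\right) - 2238136} - 2655521} = \frac{\frac{1}{-1305093} - 27900}{\frac{1}{456662 - 2238136} - 2655521} = \frac{- \frac{1}{1305093} - 27900}{\frac{1}{-1781474} - 2655521} = - \frac{36412094701}{1305093 \left(- \frac{1}{1781474} - 2655521\right)} = - \frac{36412094701}{1305093 \left(- \frac{4730741617955}{1781474}\right)} = \left(- \frac{36412094701}{1305093}\right) \left(- \frac{1781474}{4730741617955}\right) = \frac{64867199995369274}{6174057770401744815}$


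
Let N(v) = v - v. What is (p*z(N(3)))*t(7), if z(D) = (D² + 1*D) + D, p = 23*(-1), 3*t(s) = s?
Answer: 0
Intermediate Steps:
t(s) = s/3
N(v) = 0
p = -23
z(D) = D² + 2*D (z(D) = (D² + D) + D = (D + D²) + D = D² + 2*D)
(p*z(N(3)))*t(7) = (-0*(2 + 0))*((⅓)*7) = -0*2*(7/3) = -23*0*(7/3) = 0*(7/3) = 0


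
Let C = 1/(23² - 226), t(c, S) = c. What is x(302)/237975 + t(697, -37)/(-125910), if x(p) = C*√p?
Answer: -697/125910 + √302/72106425 ≈ -0.0055355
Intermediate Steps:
C = 1/303 (C = 1/(529 - 226) = 1/303 ≈ 0.0033003)
x(p) = √p/303
x(302)/237975 + t(697, -37)/(-125910) = (√302/303)/237975 + 697/(-125910) = (√302/303)*(1/237975) + 697*(-1/125910) = √302/72106425 - 697/125910 = -697/125910 + √302/72106425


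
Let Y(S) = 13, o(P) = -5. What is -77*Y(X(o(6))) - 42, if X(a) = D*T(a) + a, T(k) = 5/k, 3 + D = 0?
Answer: -1043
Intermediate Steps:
D = -3 (D = -3 + 0 = -3)
X(a) = a - 15/a (X(a) = -15/a + a = a - 15/a)
-77*Y(X(o(6))) - 42 = -77*13 - 42 = -1001 - 42 = -1043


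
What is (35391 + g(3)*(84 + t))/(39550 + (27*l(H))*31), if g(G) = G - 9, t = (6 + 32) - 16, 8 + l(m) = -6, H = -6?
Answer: 4965/3976 ≈ 1.2487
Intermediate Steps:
l(m) = -14 (l(m) = -8 - 6 = -14)
t = 22 (t = 38 - 16 = 22)
g(G) = -9 + G
(35391 + g(3)*(84 + t))/(39550 + (27*l(H))*31) = (35391 + (-9 + 3)*(84 + 22))/(39550 + (27*(-14))*31) = (35391 - 6*106)/(39550 - 378*31) = (35391 - 636)/(39550 - 11718) = 34755/27832 = 34755*(1/27832) = 4965/3976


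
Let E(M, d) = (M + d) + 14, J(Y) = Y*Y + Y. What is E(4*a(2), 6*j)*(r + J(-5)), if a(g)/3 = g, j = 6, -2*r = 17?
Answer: 851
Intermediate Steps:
r = -17/2 (r = -½*17 = -17/2 ≈ -8.5000)
J(Y) = Y + Y² (J(Y) = Y² + Y = Y + Y²)
a(g) = 3*g
E(M, d) = 14 + M + d
E(4*a(2), 6*j)*(r + J(-5)) = (14 + 4*(3*2) + 6*6)*(-17/2 - 5*(1 - 5)) = (14 + 4*6 + 36)*(-17/2 - 5*(-4)) = (14 + 24 + 36)*(-17/2 + 20) = 74*(23/2) = 851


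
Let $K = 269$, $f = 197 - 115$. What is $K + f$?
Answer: $351$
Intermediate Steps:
$f = 82$ ($f = 197 - 115 = 82$)
$K + f = 269 + 82 = 351$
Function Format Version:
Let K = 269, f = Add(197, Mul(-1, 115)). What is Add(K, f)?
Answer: 351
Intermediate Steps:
f = 82 (f = Add(197, -115) = 82)
Add(K, f) = Add(269, 82) = 351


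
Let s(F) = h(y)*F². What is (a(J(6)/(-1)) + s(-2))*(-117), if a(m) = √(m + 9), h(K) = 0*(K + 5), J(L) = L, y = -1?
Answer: -117*√3 ≈ -202.65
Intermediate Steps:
h(K) = 0 (h(K) = 0*(5 + K) = 0)
s(F) = 0 (s(F) = 0*F² = 0)
a(m) = √(9 + m)
(a(J(6)/(-1)) + s(-2))*(-117) = (√(9 + 6/(-1)) + 0)*(-117) = (√(9 + 6*(-1)) + 0)*(-117) = (√(9 - 6) + 0)*(-117) = (√3 + 0)*(-117) = √3*(-117) = -117*√3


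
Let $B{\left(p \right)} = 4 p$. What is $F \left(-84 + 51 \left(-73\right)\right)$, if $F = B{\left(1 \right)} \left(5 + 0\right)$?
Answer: $-76140$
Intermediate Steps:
$F = 20$ ($F = 4 \cdot 1 \left(5 + 0\right) = 4 \cdot 5 = 20$)
$F \left(-84 + 51 \left(-73\right)\right) = 20 \left(-84 + 51 \left(-73\right)\right) = 20 \left(-84 - 3723\right) = 20 \left(-3807\right) = -76140$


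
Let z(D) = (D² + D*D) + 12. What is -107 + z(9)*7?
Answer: 1111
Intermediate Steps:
z(D) = 12 + 2*D² (z(D) = (D² + D²) + 12 = 2*D² + 12 = 12 + 2*D²)
-107 + z(9)*7 = -107 + (12 + 2*9²)*7 = -107 + (12 + 2*81)*7 = -107 + (12 + 162)*7 = -107 + 174*7 = -107 + 1218 = 1111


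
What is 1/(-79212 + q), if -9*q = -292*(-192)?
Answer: -3/256324 ≈ -1.1704e-5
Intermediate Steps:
q = -18688/3 (q = -(-292)*(-192)/9 = -⅑*56064 = -18688/3 ≈ -6229.3)
1/(-79212 + q) = 1/(-79212 - 18688/3) = 1/(-256324/3) = -3/256324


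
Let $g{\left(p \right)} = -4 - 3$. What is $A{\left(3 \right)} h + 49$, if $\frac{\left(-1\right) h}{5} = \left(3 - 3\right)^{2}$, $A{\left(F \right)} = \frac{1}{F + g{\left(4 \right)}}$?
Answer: $49$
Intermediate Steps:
$g{\left(p \right)} = -7$
$A{\left(F \right)} = \frac{1}{-7 + F}$ ($A{\left(F \right)} = \frac{1}{F - 7} = \frac{1}{-7 + F}$)
$h = 0$ ($h = - 5 \left(3 - 3\right)^{2} = - 5 \cdot 0^{2} = \left(-5\right) 0 = 0$)
$A{\left(3 \right)} h + 49 = \frac{1}{-7 + 3} \cdot 0 + 49 = \frac{1}{-4} \cdot 0 + 49 = \left(- \frac{1}{4}\right) 0 + 49 = 0 + 49 = 49$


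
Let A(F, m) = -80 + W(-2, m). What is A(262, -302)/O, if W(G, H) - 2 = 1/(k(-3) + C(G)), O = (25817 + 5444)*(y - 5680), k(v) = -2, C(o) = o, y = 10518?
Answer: -313/604962872 ≈ -5.1739e-7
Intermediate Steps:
O = 151240718 (O = (25817 + 5444)*(10518 - 5680) = 31261*4838 = 151240718)
W(G, H) = 2 + 1/(-2 + G)
A(F, m) = -313/4 (A(F, m) = -80 + (-3 + 2*(-2))/(-2 - 2) = -80 + (-3 - 4)/(-4) = -80 - ¼*(-7) = -80 + 7/4 = -313/4)
A(262, -302)/O = -313/4/151240718 = -313/4*1/151240718 = -313/604962872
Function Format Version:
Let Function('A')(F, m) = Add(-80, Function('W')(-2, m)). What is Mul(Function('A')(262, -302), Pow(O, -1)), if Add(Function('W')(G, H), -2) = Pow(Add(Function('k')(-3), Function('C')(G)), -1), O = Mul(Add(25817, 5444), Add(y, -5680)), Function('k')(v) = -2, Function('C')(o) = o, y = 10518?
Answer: Rational(-313, 604962872) ≈ -5.1739e-7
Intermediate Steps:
O = 151240718 (O = Mul(Add(25817, 5444), Add(10518, -5680)) = Mul(31261, 4838) = 151240718)
Function('W')(G, H) = Add(2, Pow(Add(-2, G), -1))
Function('A')(F, m) = Rational(-313, 4) (Function('A')(F, m) = Add(-80, Mul(Pow(Add(-2, -2), -1), Add(-3, Mul(2, -2)))) = Add(-80, Mul(Pow(-4, -1), Add(-3, -4))) = Add(-80, Mul(Rational(-1, 4), -7)) = Add(-80, Rational(7, 4)) = Rational(-313, 4))
Mul(Function('A')(262, -302), Pow(O, -1)) = Mul(Rational(-313, 4), Pow(151240718, -1)) = Mul(Rational(-313, 4), Rational(1, 151240718)) = Rational(-313, 604962872)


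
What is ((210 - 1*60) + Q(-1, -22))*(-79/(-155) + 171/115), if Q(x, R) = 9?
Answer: 1131762/3565 ≈ 317.46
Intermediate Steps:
((210 - 1*60) + Q(-1, -22))*(-79/(-155) + 171/115) = ((210 - 1*60) + 9)*(-79/(-155) + 171/115) = ((210 - 60) + 9)*(-79*(-1/155) + 171*(1/115)) = (150 + 9)*(79/155 + 171/115) = 159*(7118/3565) = 1131762/3565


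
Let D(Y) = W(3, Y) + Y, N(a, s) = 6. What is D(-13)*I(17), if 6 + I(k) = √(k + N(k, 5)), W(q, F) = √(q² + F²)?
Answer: (6 - √23)*(13 - √178) ≈ -0.41142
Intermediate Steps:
W(q, F) = √(F² + q²)
D(Y) = Y + √(9 + Y²) (D(Y) = √(Y² + 3²) + Y = √(Y² + 9) + Y = √(9 + Y²) + Y = Y + √(9 + Y²))
I(k) = -6 + √(6 + k) (I(k) = -6 + √(k + 6) = -6 + √(6 + k))
D(-13)*I(17) = (-13 + √(9 + (-13)²))*(-6 + √(6 + 17)) = (-13 + √(9 + 169))*(-6 + √23) = (-13 + √178)*(-6 + √23)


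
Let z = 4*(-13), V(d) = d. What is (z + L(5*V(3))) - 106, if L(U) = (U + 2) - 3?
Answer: -144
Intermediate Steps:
z = -52
L(U) = -1 + U (L(U) = (2 + U) - 3 = -1 + U)
(z + L(5*V(3))) - 106 = (-52 + (-1 + 5*3)) - 106 = (-52 + (-1 + 15)) - 106 = (-52 + 14) - 106 = -38 - 106 = -144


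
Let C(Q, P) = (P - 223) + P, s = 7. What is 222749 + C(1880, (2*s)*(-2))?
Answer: 222470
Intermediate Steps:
C(Q, P) = -223 + 2*P (C(Q, P) = (-223 + P) + P = -223 + 2*P)
222749 + C(1880, (2*s)*(-2)) = 222749 + (-223 + 2*((2*7)*(-2))) = 222749 + (-223 + 2*(14*(-2))) = 222749 + (-223 + 2*(-28)) = 222749 + (-223 - 56) = 222749 - 279 = 222470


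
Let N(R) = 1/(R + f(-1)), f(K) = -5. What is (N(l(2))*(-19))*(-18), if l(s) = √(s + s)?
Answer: -114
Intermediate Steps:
l(s) = √2*√s (l(s) = √(2*s) = √2*√s)
N(R) = 1/(-5 + R) (N(R) = 1/(R - 5) = 1/(-5 + R))
(N(l(2))*(-19))*(-18) = (-19/(-5 + √2*√2))*(-18) = (-19/(-5 + 2))*(-18) = (-19/(-3))*(-18) = -⅓*(-19)*(-18) = (19/3)*(-18) = -114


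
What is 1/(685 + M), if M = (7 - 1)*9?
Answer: 1/739 ≈ 0.0013532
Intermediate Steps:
M = 54 (M = 6*9 = 54)
1/(685 + M) = 1/(685 + 54) = 1/739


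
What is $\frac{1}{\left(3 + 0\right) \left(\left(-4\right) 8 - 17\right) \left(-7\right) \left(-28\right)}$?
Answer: $- \frac{1}{28812} \approx -3.4708 \cdot 10^{-5}$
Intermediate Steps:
$\frac{1}{\left(3 + 0\right) \left(\left(-4\right) 8 - 17\right) \left(-7\right) \left(-28\right)} = \frac{1}{3 \left(-32 - 17\right) \left(-7\right) \left(-28\right)} = \frac{1}{3 \left(-49\right) \left(-7\right) \left(-28\right)} = \frac{1}{\left(-147\right) \left(-7\right) \left(-28\right)} = \frac{1}{1029 \left(-28\right)} = \frac{1}{-28812} = - \frac{1}{28812}$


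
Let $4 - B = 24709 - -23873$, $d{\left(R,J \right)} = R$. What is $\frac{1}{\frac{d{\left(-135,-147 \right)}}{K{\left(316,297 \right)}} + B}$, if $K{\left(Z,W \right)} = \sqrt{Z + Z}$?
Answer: $- \frac{30701296}{1491407538863} + \frac{270 \sqrt{158}}{1491407538863} \approx -2.0583 \cdot 10^{-5}$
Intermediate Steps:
$K{\left(Z,W \right)} = \sqrt{2} \sqrt{Z}$ ($K{\left(Z,W \right)} = \sqrt{2 Z} = \sqrt{2} \sqrt{Z}$)
$B = -48578$ ($B = 4 - \left(24709 - -23873\right) = 4 - \left(24709 + 23873\right) = 4 - 48582 = -48578$)
$\frac{1}{\frac{d{\left(-135,-147 \right)}}{K{\left(316,297 \right)}} + B} = \frac{1}{- \frac{135}{\sqrt{2} \sqrt{316}} - 48578} = \frac{1}{- \frac{135}{\sqrt{2} \cdot 2 \sqrt{79}} - 48578} = \frac{1}{- \frac{135}{2 \sqrt{158}} - 48578} = \frac{1}{- 135 \frac{\sqrt{158}}{316} - 48578} = \frac{1}{- \frac{135 \sqrt{158}}{316} - 48578} = \frac{1}{-48578 - \frac{135 \sqrt{158}}{316}}$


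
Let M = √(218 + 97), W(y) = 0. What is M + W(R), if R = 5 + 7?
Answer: 3*√35 ≈ 17.748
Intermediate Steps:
R = 12
M = 3*√35 (M = √315 = 3*√35 ≈ 17.748)
M + W(R) = 3*√35 + 0 = 3*√35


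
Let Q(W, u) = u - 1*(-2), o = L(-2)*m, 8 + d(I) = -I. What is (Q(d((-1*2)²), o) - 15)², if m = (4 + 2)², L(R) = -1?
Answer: 2401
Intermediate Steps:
d(I) = -8 - I
m = 36 (m = 6² = 36)
o = -36 (o = -1*36 = -36)
Q(W, u) = 2 + u (Q(W, u) = u + 2 = 2 + u)
(Q(d((-1*2)²), o) - 15)² = ((2 - 36) - 15)² = (-34 - 15)² = (-49)² = 2401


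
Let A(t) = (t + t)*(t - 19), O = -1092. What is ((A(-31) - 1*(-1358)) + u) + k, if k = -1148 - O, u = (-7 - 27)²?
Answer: 5558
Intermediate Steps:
A(t) = 2*t*(-19 + t) (A(t) = (2*t)*(-19 + t) = 2*t*(-19 + t))
u = 1156 (u = (-34)² = 1156)
k = -56 (k = -1148 - 1*(-1092) = -1148 + 1092 = -56)
((A(-31) - 1*(-1358)) + u) + k = ((2*(-31)*(-19 - 31) - 1*(-1358)) + 1156) - 56 = ((2*(-31)*(-50) + 1358) + 1156) - 56 = ((3100 + 1358) + 1156) - 56 = (4458 + 1156) - 56 = 5614 - 56 = 5558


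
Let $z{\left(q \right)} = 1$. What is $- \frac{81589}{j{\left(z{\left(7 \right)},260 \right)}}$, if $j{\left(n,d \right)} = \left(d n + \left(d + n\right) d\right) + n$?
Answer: $- \frac{81589}{68121} \approx -1.1977$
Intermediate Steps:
$j{\left(n,d \right)} = n + d n + d \left(d + n\right)$ ($j{\left(n,d \right)} = \left(d n + d \left(d + n\right)\right) + n = n + d n + d \left(d + n\right)$)
$- \frac{81589}{j{\left(z{\left(7 \right)},260 \right)}} = - \frac{81589}{1 + 260^{2} + 2 \cdot 260 \cdot 1} = - \frac{81589}{1 + 67600 + 520} = - \frac{81589}{68121}$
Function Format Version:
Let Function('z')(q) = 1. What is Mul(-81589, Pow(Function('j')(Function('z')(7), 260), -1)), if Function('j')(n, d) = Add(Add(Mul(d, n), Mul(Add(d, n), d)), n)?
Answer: Rational(-81589, 68121) ≈ -1.1977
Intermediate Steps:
Function('j')(n, d) = Add(n, Mul(d, n), Mul(d, Add(d, n))) (Function('j')(n, d) = Add(Add(Mul(d, n), Mul(d, Add(d, n))), n) = Add(n, Mul(d, n), Mul(d, Add(d, n))))
Mul(-81589, Pow(Function('j')(Function('z')(7), 260), -1)) = Mul(-81589, Pow(Add(1, Pow(260, 2), Mul(2, 260, 1)), -1)) = Mul(-81589, Pow(Add(1, 67600, 520), -1)) = Mul(-81589, Pow(68121, -1)) = Mul(-81589, Rational(1, 68121)) = Rational(-81589, 68121)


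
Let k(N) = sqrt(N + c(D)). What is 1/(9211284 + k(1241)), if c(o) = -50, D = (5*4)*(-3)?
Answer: 3070428/28282584309155 - sqrt(1191)/84847752927465 ≈ 1.0856e-7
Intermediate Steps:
D = -60 (D = 20*(-3) = -60)
k(N) = sqrt(-50 + N) (k(N) = sqrt(N - 50) = sqrt(-50 + N))
1/(9211284 + k(1241)) = 1/(9211284 + sqrt(-50 + 1241)) = 1/(9211284 + sqrt(1191))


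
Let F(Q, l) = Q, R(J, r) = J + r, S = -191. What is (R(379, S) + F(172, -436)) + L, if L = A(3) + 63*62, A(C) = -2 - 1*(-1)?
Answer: 4265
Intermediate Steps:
A(C) = -1 (A(C) = -2 + 1 = -1)
L = 3905 (L = -1 + 63*62 = -1 + 3906 = 3905)
(R(379, S) + F(172, -436)) + L = ((379 - 191) + 172) + 3905 = (188 + 172) + 3905 = 360 + 3905 = 4265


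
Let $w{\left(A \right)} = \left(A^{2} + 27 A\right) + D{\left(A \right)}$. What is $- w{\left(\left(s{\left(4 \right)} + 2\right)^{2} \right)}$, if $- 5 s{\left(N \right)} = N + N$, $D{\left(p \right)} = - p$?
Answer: $- \frac{2616}{625} \approx -4.1856$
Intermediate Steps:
$s{\left(N \right)} = - \frac{2 N}{5}$ ($s{\left(N \right)} = - \frac{N + N}{5} = - \frac{2 N}{5}$)
$w{\left(A \right)} = A^{2} + 26 A$ ($w{\left(A \right)} = \left(A^{2} + 27 A\right) - A = A^{2} + 26 A$)
$- w{\left(\left(s{\left(4 \right)} + 2\right)^{2} \right)} = - \left(\left(- \frac{2}{5}\right) 4 + 2\right)^{2} \left(26 + \left(\left(- \frac{2}{5}\right) 4 + 2\right)^{2}\right) = - \left(- \frac{8}{5} + 2\right)^{2} \left(26 + \left(- \frac{8}{5} + 2\right)^{2}\right) = - \left(\frac{2}{5}\right)^{2} \left(26 + \left(\frac{2}{5}\right)^{2}\right) = - \frac{4 \left(26 + \frac{4}{25}\right)}{25} = - \frac{4 \cdot 654}{25 \cdot 25} = \left(-1\right) \frac{2616}{625} = - \frac{2616}{625}$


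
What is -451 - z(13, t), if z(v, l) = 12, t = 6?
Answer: -463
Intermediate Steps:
-451 - z(13, t) = -451 - 1*12 = -451 - 12 = -463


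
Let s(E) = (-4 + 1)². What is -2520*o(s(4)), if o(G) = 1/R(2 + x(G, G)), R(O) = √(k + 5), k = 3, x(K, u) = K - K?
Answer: -630*√2 ≈ -890.95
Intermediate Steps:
x(K, u) = 0
s(E) = 9 (s(E) = (-3)² = 9)
R(O) = 2*√2 (R(O) = √(3 + 5) = √8 = 2*√2)
o(G) = √2/4 (o(G) = 1/(2*√2) = √2/4)
-2520*o(s(4)) = -630*√2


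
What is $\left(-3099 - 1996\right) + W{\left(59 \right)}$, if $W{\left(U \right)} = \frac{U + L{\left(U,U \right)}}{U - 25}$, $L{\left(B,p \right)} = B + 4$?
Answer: $- \frac{86554}{17} \approx -5091.4$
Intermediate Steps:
$L{\left(B,p \right)} = 4 + B$
$W{\left(U \right)} = \frac{4 + 2 U}{-25 + U}$ ($W{\left(U \right)} = \frac{U + \left(4 + U\right)}{U - 25} = \frac{4 + 2 U}{-25 + U}$)
$\left(-3099 - 1996\right) + W{\left(59 \right)} = \left(-3099 - 1996\right) + \frac{2 \left(2 + 59\right)}{-25 + 59} = -5095 + 2 \cdot \frac{1}{34} \cdot 61 = -5095 + \frac{61}{17} = - \frac{86554}{17}$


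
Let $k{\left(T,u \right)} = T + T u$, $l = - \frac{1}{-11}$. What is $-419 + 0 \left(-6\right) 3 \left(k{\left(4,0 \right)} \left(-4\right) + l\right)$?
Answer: $-419$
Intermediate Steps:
$l = \frac{1}{11}$ ($l = \left(-1\right) \left(- \frac{1}{11}\right) = \frac{1}{11} \approx 0.090909$)
$-419 + 0 \left(-6\right) 3 \left(k{\left(4,0 \right)} \left(-4\right) + l\right) = -419 + 0 \left(-6\right) 3 \left(4 \left(1 + 0\right) \left(-4\right) + \frac{1}{11}\right) = -419 + 0 \cdot 3 \left(4 \cdot 1 \left(-4\right) + \frac{1}{11}\right) = -419 + 0 \left(4 \left(-4\right) + \frac{1}{11}\right) = -419 + 0 \left(-16 + \frac{1}{11}\right) = -419 + 0 \left(- \frac{175}{11}\right) = -419 + 0 = -419$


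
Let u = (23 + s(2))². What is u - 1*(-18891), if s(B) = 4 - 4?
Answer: 19420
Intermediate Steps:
s(B) = 0
u = 529 (u = (23 + 0)² = 23² = 529)
u - 1*(-18891) = 529 - 1*(-18891) = 529 + 18891 = 19420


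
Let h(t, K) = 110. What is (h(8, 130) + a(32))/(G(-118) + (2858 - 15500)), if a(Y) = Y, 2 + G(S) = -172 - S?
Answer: -71/6349 ≈ -0.011183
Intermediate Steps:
G(S) = -174 - S (G(S) = -2 + (-172 - S) = -174 - S)
(h(8, 130) + a(32))/(G(-118) + (2858 - 15500)) = (110 + 32)/((-174 - 1*(-118)) + (2858 - 15500)) = 142/((-174 + 118) - 12642) = 142/(-56 - 12642) = 142/(-12698) = 142*(-1/12698) = -71/6349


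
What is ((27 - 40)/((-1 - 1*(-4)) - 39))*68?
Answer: 221/9 ≈ 24.556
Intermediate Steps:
((27 - 40)/((-1 - 1*(-4)) - 39))*68 = -13/((-1 + 4) - 39)*68 = -13/(3 - 39)*68 = -13/(-36)*68 = -13*(-1/36)*68 = (13/36)*68 = 221/9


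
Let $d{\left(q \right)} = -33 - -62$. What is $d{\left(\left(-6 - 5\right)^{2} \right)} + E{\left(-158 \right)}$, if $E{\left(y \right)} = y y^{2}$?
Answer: $-3944283$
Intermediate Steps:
$d{\left(q \right)} = 29$ ($d{\left(q \right)} = -33 + 62 = 29$)
$E{\left(y \right)} = y^{3}$
$d{\left(\left(-6 - 5\right)^{2} \right)} + E{\left(-158 \right)} = 29 + \left(-158\right)^{3} = 29 - 3944312 = -3944283$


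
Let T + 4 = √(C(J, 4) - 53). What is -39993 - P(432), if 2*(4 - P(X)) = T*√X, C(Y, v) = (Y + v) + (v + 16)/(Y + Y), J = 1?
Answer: -39997 - 6*√3*(4 - I*√38) ≈ -40039.0 + 64.063*I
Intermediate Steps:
C(Y, v) = Y + v + (16 + v)/(2*Y) (C(Y, v) = (Y + v) + (16 + v)/((2*Y)) = (Y + v) + (16 + v)*(1/(2*Y)) = (Y + v) + (16 + v)/(2*Y) = Y + v + (16 + v)/(2*Y))
T = -4 + I*√38 (T = -4 + √((8 + (½)*4 + 1*(1 + 4))/1 - 53) = -4 + √(1*(8 + 2 + 1*5) - 53) = -4 + √(1*(8 + 2 + 5) - 53) = -4 + √(1*15 - 53) = -4 + √(15 - 53) = -4 + √(-38) = -4 + I*√38 ≈ -4.0 + 6.1644*I)
P(X) = 4 - √X*(-4 + I*√38)/2 (P(X) = 4 - (-4 + I*√38)*√X/2 = 4 - √X*(-4 + I*√38)/2)
-39993 - P(432) = -39993 - (4 + √432*(4 - I*√38)/2) = -39993 - (4 + (12*√3)*(4 - I*√38)/2) = -39993 - (4 + 6*√3*(4 - I*√38)) = -39993 + (-4 - 6*√3*(4 - I*√38)) = -39997 - 6*√3*(4 - I*√38)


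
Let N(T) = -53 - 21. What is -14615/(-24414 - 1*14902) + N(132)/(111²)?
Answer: 4788163/13092228 ≈ 0.36573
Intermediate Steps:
N(T) = -74
-14615/(-24414 - 1*14902) + N(132)/(111²) = -14615/(-24414 - 1*14902) - 74/(111²) = -14615/(-24414 - 14902) - 74/12321 = -14615/(-39316) - 74*1/12321 = -14615*(-1/39316) - 2/333 = 14615/39316 - 2/333 = 4788163/13092228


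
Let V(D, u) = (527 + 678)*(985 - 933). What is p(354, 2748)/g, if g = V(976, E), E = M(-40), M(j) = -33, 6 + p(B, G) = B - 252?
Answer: 24/15665 ≈ 0.0015321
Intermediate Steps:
p(B, G) = -258 + B (p(B, G) = -6 + (B - 252) = -6 + (-252 + B) = -258 + B)
E = -33
V(D, u) = 62660 (V(D, u) = 1205*52 = 62660)
g = 62660
p(354, 2748)/g = (-258 + 354)/62660 = 96*(1/62660) = 24/15665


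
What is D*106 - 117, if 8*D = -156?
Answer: -2184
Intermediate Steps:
D = -39/2 (D = (1/8)*(-156) = -39/2 ≈ -19.500)
D*106 - 117 = -39/2*106 - 117 = -2067 - 117 = -2184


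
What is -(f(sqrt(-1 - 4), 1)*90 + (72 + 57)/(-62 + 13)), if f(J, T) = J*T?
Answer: 129/49 - 90*I*sqrt(5) ≈ 2.6327 - 201.25*I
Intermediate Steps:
-(f(sqrt(-1 - 4), 1)*90 + (72 + 57)/(-62 + 13)) = -((sqrt(-1 - 4)*1)*90 + (72 + 57)/(-62 + 13)) = -((sqrt(-5)*1)*90 + 129/(-49)) = -(((I*sqrt(5))*1)*90 + 129*(-1/49)) = -((I*sqrt(5))*90 - 129/49) = -(90*I*sqrt(5) - 129/49) = -(-129/49 + 90*I*sqrt(5)) = 129/49 - 90*I*sqrt(5)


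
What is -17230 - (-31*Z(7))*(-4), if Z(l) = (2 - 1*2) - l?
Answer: -16362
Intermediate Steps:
Z(l) = -l (Z(l) = (2 - 2) - l = 0 - l = -l)
-17230 - (-31*Z(7))*(-4) = -17230 - (-(-31)*7)*(-4) = -17230 - (-31*(-7))*(-4) = -17230 - 217*(-4) = -17230 - 1*(-868) = -17230 + 868 = -16362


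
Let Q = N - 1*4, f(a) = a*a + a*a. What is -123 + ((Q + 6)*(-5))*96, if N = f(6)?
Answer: -35643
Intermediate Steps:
f(a) = 2*a² (f(a) = a² + a² = 2*a²)
N = 72 (N = 2*6² = 2*36 = 72)
Q = 68 (Q = 72 - 1*4 = 72 - 4 = 68)
-123 + ((Q + 6)*(-5))*96 = -123 + ((68 + 6)*(-5))*96 = -123 + (74*(-5))*96 = -123 - 370*96 = -123 - 35520 = -35643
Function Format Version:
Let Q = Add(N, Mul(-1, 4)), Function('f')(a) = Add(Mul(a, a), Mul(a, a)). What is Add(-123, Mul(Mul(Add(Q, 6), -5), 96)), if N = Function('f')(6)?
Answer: -35643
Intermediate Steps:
Function('f')(a) = Mul(2, Pow(a, 2)) (Function('f')(a) = Add(Pow(a, 2), Pow(a, 2)) = Mul(2, Pow(a, 2)))
N = 72 (N = Mul(2, Pow(6, 2)) = Mul(2, 36) = 72)
Q = 68 (Q = Add(72, Mul(-1, 4)) = Add(72, -4) = 68)
Add(-123, Mul(Mul(Add(Q, 6), -5), 96)) = Add(-123, Mul(Mul(Add(68, 6), -5), 96)) = Add(-123, Mul(Mul(74, -5), 96)) = Add(-123, Mul(-370, 96)) = Add(-123, -35520) = -35643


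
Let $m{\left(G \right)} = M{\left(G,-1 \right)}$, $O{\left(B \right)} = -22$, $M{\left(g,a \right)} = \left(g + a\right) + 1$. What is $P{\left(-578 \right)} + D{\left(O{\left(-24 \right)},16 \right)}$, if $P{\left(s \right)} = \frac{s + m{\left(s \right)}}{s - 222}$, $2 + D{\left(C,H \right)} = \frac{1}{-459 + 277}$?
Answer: $- \frac{10201}{18200} \approx -0.56049$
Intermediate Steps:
$M{\left(g,a \right)} = 1 + a + g$ ($M{\left(g,a \right)} = \left(a + g\right) + 1 = 1 + a + g$)
$D{\left(C,H \right)} = - \frac{365}{182}$ ($D{\left(C,H \right)} = -2 + \frac{1}{-459 + 277} = -2 + \frac{1}{-182} = -2 - \frac{1}{182} = - \frac{365}{182}$)
$m{\left(G \right)} = G$ ($m{\left(G \right)} = 1 - 1 + G = G$)
$P{\left(s \right)} = \frac{2 s}{-222 + s}$ ($P{\left(s \right)} = \frac{s + s}{s - 222} = \frac{2 s}{-222 + s}$)
$P{\left(-578 \right)} + D{\left(O{\left(-24 \right)},16 \right)} = 2 \left(-578\right) \frac{1}{-222 - 578} - \frac{365}{182} = 2 \left(-578\right) \frac{1}{-800} - \frac{365}{182} = 2 \left(-578\right) \left(- \frac{1}{800}\right) - \frac{365}{182} = \frac{289}{200} - \frac{365}{182} = - \frac{10201}{18200}$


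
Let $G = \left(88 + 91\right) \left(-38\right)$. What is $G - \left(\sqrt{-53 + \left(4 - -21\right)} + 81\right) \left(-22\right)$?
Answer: $-5020 + 44 i \sqrt{7} \approx -5020.0 + 116.41 i$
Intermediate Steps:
$G = -6802$ ($G = 179 \left(-38\right) = -6802$)
$G - \left(\sqrt{-53 + \left(4 - -21\right)} + 81\right) \left(-22\right) = -6802 - \left(\sqrt{-53 + \left(4 - -21\right)} + 81\right) \left(-22\right) = -6802 - \left(\sqrt{-53 + \left(4 + 21\right)} + 81\right) \left(-22\right) = -6802 - \left(\sqrt{-53 + 25} + 81\right) \left(-22\right) = -6802 - \left(\sqrt{-28} + 81\right) \left(-22\right) = -6802 - \left(2 i \sqrt{7} + 81\right) \left(-22\right) = -6802 - \left(81 + 2 i \sqrt{7}\right) \left(-22\right) = -6802 - \left(-1782 - 44 i \sqrt{7}\right) = -6802 + \left(1782 + 44 i \sqrt{7}\right) = -5020 + 44 i \sqrt{7}$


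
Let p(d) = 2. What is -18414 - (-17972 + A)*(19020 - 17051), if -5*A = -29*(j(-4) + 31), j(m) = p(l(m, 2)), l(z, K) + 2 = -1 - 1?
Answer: 174957937/5 ≈ 3.4992e+7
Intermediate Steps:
l(z, K) = -4 (l(z, K) = -2 + (-1 - 1) = -2 - 2 = -4)
j(m) = 2
A = 957/5 (A = -(-29)*(2 + 31)/5 = -(-29)*33/5 = -⅕*(-957) = 957/5 ≈ 191.40)
-18414 - (-17972 + A)*(19020 - 17051) = -18414 - (-17972 + 957/5)*(19020 - 17051) = -18414 - (-88903)*1969/5 = -18414 - 1*(-175050007/5) = -18414 + 175050007/5 = 174957937/5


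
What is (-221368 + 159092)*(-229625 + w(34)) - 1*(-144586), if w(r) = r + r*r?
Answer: 14226162646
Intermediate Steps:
w(r) = r + r**2
(-221368 + 159092)*(-229625 + w(34)) - 1*(-144586) = (-221368 + 159092)*(-229625 + 34*(1 + 34)) - 1*(-144586) = -62276*(-229625 + 34*35) + 144586 = -62276*(-229625 + 1190) + 144586 = -62276*(-228435) + 144586 = 14226018060 + 144586 = 14226162646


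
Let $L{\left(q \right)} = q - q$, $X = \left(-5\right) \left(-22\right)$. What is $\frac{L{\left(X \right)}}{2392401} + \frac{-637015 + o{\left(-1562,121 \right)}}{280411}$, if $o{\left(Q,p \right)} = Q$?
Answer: $- \frac{638577}{280411} \approx -2.2773$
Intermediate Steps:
$X = 110$
$L{\left(q \right)} = 0$
$\frac{L{\left(X \right)}}{2392401} + \frac{-637015 + o{\left(-1562,121 \right)}}{280411} = \frac{0}{2392401} + \frac{-637015 - 1562}{280411} = 0 \cdot \frac{1}{2392401} - \frac{638577}{280411} = 0 - \frac{638577}{280411} = - \frac{638577}{280411}$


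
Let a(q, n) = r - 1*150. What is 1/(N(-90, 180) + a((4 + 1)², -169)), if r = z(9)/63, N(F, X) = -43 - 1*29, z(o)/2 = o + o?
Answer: -7/1550 ≈ -0.0045161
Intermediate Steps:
z(o) = 4*o (z(o) = 2*(o + o) = 2*(2*o) = 4*o)
N(F, X) = -72 (N(F, X) = -43 - 29 = -72)
r = 4/7 (r = (4*9)/63 = 36*(1/63) = 4/7 ≈ 0.57143)
a(q, n) = -1046/7 (a(q, n) = 4/7 - 1*150 = 4/7 - 150 = -1046/7)
1/(N(-90, 180) + a((4 + 1)², -169)) = 1/(-72 - 1046/7) = 1/(-1550/7) = -7/1550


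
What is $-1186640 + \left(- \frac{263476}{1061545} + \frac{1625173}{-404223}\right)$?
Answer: $- \frac{509190129054743833}{429100904535} \approx -1.1866 \cdot 10^{6}$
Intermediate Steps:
$-1186640 + \left(- \frac{263476}{1061545} + \frac{1625173}{-404223}\right) = -1186640 + \left(\left(-263476\right) \frac{1}{1061545} + 1625173 \left(- \frac{1}{404223}\right)\right) = -1186640 - \frac{1831697331433}{429100904535} = - \frac{509190129054743833}{429100904535}$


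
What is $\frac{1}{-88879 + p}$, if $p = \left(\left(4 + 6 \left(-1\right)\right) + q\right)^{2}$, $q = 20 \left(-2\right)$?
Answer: $- \frac{1}{87115} \approx -1.1479 \cdot 10^{-5}$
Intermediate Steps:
$q = -40$
$p = 1764$ ($p = \left(\left(4 + 6 \left(-1\right)\right) - 40\right)^{2} = \left(\left(4 - 6\right) - 40\right)^{2} = \left(-2 - 40\right)^{2} = \left(-42\right)^{2} = 1764$)
$\frac{1}{-88879 + p} = \frac{1}{-88879 + 1764} = \frac{1}{-87115} = - \frac{1}{87115}$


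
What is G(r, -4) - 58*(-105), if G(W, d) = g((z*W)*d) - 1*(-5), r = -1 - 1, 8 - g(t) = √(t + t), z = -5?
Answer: 6103 - 4*I*√5 ≈ 6103.0 - 8.9443*I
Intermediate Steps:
g(t) = 8 - √2*√t (g(t) = 8 - √(t + t) = 8 - √(2*t) = 8 - √2*√t)
r = -2
G(W, d) = 13 - √10*√(-W*d) (G(W, d) = (8 - √2*√((-5*W)*d)) - 1*(-5) = (8 - √2*√(-5*W*d)) + 5 = (8 - √2*√5*√(-W*d)) + 5 = (8 - √10*√(-W*d)) + 5 = 13 - √10*√(-W*d))
G(r, -4) - 58*(-105) = (13 - √10*√(-1*(-2)*(-4))) - 58*(-105) = (13 - √10*√(-8)) + 6090 = (13 - √10*2*I*√2) + 6090 = (13 - 4*I*√5) + 6090 = 6103 - 4*I*√5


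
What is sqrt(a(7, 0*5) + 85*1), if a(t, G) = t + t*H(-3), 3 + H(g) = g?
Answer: 5*sqrt(2) ≈ 7.0711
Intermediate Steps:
H(g) = -3 + g
a(t, G) = -5*t (a(t, G) = t + t*(-3 - 3) = t + t*(-6) = t - 6*t = -5*t)
sqrt(a(7, 0*5) + 85*1) = sqrt(-5*7 + 85*1) = sqrt(-35 + 85) = sqrt(50) = 5*sqrt(2)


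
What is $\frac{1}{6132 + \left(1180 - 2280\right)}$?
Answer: $\frac{1}{5032} \approx 0.00019873$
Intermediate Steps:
$\frac{1}{6132 + \left(1180 - 2280\right)} = \frac{1}{6132 - 1100} = \frac{1}{5032}$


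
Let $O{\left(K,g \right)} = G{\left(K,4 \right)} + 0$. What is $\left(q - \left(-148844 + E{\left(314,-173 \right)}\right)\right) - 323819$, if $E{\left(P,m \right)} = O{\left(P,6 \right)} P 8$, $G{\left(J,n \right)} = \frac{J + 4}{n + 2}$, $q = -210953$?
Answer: $-519064$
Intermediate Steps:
$G{\left(J,n \right)} = \frac{4 + J}{2 + n}$
$O{\left(K,g \right)} = \frac{2}{3} + \frac{K}{6}$ ($O{\left(K,g \right)} = \frac{4 + K}{2 + 4} + 0 = \frac{4 + K}{6} + 0 = \left(\frac{2}{3} + \frac{K}{6}\right) + 0 = \frac{2}{3} + \frac{K}{6}$)
$E{\left(P,m \right)} = 8 P \left(\frac{2}{3} + \frac{P}{6}\right)$ ($E{\left(P,m \right)} = \left(\frac{2}{3} + \frac{P}{6}\right) P 8 = P \left(\frac{2}{3} + \frac{P}{6}\right) 8 = 8 P \left(\frac{2}{3} + \frac{P}{6}\right)$)
$\left(q - \left(-148844 + E{\left(314,-173 \right)}\right)\right) - 323819 = \left(-210953 + \left(148844 - \frac{4}{3} \cdot 314 \left(4 + 314\right)\right)\right) - 323819 = \left(-210953 + \left(148844 - \frac{4}{3} \cdot 314 \cdot 318\right)\right) - 323819 = \left(-210953 + \left(148844 - 133136\right)\right) - 323819 = \left(-210953 + 15708\right) - 323819 = -195245 - 323819 = -519064$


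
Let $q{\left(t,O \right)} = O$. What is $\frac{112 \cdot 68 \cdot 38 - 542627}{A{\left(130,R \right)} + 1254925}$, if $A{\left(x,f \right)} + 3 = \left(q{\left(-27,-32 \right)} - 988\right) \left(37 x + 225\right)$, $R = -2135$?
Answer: $\frac{253219}{3880778} \approx 0.06525$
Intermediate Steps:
$A{\left(x,f \right)} = -229503 - 37740 x$ ($A{\left(x,f \right)} = -3 + \left(-32 - 988\right) \left(37 x + 225\right) = -3 - 1020 \left(225 + 37 x\right) = -3 - \left(229500 + 37740 x\right) = -229503 - 37740 x$)
$\frac{112 \cdot 68 \cdot 38 - 542627}{A{\left(130,R \right)} + 1254925} = \frac{112 \cdot 68 \cdot 38 - 542627}{\left(-229503 - 4906200\right) + 1254925} = \frac{7616 \cdot 38 - 542627}{\left(-229503 - 4906200\right) + 1254925} = \frac{289408 - 542627}{-5135703 + 1254925} = - \frac{253219}{-3880778} = \left(-253219\right) \left(- \frac{1}{3880778}\right) = \frac{253219}{3880778}$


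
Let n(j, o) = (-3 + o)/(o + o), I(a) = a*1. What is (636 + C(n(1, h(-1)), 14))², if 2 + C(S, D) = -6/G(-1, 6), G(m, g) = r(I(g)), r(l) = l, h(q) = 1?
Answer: 400689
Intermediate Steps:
I(a) = a
G(m, g) = g
n(j, o) = (-3 + o)/(2*o) (n(j, o) = (-3 + o)/((2*o)) = (-3 + o)*(1/(2*o)) = (-3 + o)/(2*o))
C(S, D) = -3 (C(S, D) = -2 - 6/6 = -2 - 6*⅙ = -2 - 1 = -3)
(636 + C(n(1, h(-1)), 14))² = (636 - 3)² = 633² = 400689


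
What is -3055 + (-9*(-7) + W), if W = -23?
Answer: -3015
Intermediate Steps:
-3055 + (-9*(-7) + W) = -3055 + (-9*(-7) - 23) = -3055 + (63 - 23) = -3055 + 40 = -3015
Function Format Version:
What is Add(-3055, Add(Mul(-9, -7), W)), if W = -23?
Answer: -3015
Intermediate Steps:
Add(-3055, Add(Mul(-9, -7), W)) = Add(-3055, Add(Mul(-9, -7), -23)) = Add(-3055, Add(63, -23)) = Add(-3055, 40) = -3015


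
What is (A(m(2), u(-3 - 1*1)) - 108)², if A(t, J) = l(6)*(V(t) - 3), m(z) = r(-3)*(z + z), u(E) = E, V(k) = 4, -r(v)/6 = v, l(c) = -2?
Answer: 12100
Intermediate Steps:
r(v) = -6*v
m(z) = 36*z (m(z) = (-6*(-3))*(z + z) = 18*(2*z) = 36*z)
A(t, J) = -2 (A(t, J) = -2*(4 - 3) = -2*1 = -2)
(A(m(2), u(-3 - 1*1)) - 108)² = (-2 - 108)² = (-110)² = 12100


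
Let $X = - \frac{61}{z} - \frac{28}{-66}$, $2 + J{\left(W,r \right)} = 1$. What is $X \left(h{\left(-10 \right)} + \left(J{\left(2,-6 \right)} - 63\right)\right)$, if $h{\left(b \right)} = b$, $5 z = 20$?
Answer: $\frac{72409}{66} \approx 1097.1$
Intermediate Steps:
$z = 4$ ($z = \frac{1}{5} \cdot 20 = 4$)
$J{\left(W,r \right)} = -1$ ($J{\left(W,r \right)} = -2 + 1 = -1$)
$X = - \frac{1957}{132}$ ($X = - \frac{61}{4} - \frac{28}{-66} = \left(-61\right) \frac{1}{4} - - \frac{14}{33} = - \frac{61}{4} + \frac{14}{33} = - \frac{1957}{132} \approx -14.826$)
$X \left(h{\left(-10 \right)} + \left(J{\left(2,-6 \right)} - 63\right)\right) = - \frac{1957 \left(-10 - 64\right)}{132} = \left(- \frac{1957}{132}\right) \left(-74\right) = \frac{72409}{66}$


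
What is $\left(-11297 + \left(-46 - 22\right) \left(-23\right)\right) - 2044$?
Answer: $-11777$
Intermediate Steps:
$\left(-11297 + \left(-46 - 22\right) \left(-23\right)\right) - 2044 = \left(-11297 - -1564\right) - 2044 = \left(-11297 + 1564\right) - 2044 = -9733 - 2044 = -11777$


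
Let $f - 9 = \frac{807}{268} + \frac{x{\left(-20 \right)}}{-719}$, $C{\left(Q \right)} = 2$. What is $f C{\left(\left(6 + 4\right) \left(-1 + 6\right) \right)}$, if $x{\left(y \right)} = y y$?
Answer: $\frac{2207261}{96346} \approx 22.91$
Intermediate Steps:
$x{\left(y \right)} = y^{2}$
$f = \frac{2207261}{192692}$ ($f = 9 + \left(\frac{807}{268} + \frac{\left(-20\right)^{2}}{-719}\right) = 9 + \left(807 \cdot \frac{1}{268} + 400 \left(- \frac{1}{719}\right)\right) = 9 + \left(\frac{807}{268} - \frac{400}{719}\right) = 9 + \frac{473033}{192692} = \frac{2207261}{192692} \approx 11.455$)
$f C{\left(\left(6 + 4\right) \left(-1 + 6\right) \right)} = \frac{2207261}{192692} \cdot 2 = \frac{2207261}{96346}$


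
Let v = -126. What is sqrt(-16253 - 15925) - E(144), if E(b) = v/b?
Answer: 7/8 + I*sqrt(32178) ≈ 0.875 + 179.38*I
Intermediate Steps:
E(b) = -126/b
sqrt(-16253 - 15925) - E(144) = sqrt(-16253 - 15925) - (-126)/144 = sqrt(-32178) - (-126)/144 = I*sqrt(32178) - 1*(-7/8) = I*sqrt(32178) + 7/8 = 7/8 + I*sqrt(32178)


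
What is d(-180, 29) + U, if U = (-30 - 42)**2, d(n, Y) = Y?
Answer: 5213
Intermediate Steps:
U = 5184 (U = (-72)**2 = 5184)
d(-180, 29) + U = 29 + 5184 = 5213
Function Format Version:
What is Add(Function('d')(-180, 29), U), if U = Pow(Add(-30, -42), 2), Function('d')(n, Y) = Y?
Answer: 5213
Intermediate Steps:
U = 5184 (U = Pow(-72, 2) = 5184)
Add(Function('d')(-180, 29), U) = Add(29, 5184) = 5213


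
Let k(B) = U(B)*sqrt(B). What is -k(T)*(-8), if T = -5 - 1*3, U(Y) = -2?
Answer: -32*I*sqrt(2) ≈ -45.255*I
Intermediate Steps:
T = -8 (T = -5 - 3 = -8)
k(B) = -2*sqrt(B)
-k(T)*(-8) = -(-4*I*sqrt(2))*(-8) = -32*I*sqrt(2)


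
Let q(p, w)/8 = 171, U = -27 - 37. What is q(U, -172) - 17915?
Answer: -16547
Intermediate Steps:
U = -64
q(p, w) = 1368 (q(p, w) = 8*171 = 1368)
q(U, -172) - 17915 = 1368 - 17915 = -16547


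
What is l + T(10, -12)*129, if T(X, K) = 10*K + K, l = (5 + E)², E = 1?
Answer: -16992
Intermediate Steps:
l = 36 (l = (5 + 1)² = 6² = 36)
T(X, K) = 11*K
l + T(10, -12)*129 = 36 + (11*(-12))*129 = 36 - 132*129 = 36 - 17028 = -16992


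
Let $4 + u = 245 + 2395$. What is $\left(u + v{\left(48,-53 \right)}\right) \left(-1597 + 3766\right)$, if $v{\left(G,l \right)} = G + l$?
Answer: $5706639$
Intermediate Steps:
$u = 2636$ ($u = -4 + \left(245 + 2395\right) = -4 + 2640 = 2636$)
$\left(u + v{\left(48,-53 \right)}\right) \left(-1597 + 3766\right) = \left(2636 + \left(48 - 53\right)\right) \left(-1597 + 3766\right) = \left(2636 - 5\right) 2169 = 2631 \cdot 2169 = 5706639$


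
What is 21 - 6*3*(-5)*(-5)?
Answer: -429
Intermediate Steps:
21 - 6*3*(-5)*(-5) = 21 - (-90)*(-5) = 21 - 6*75 = 21 - 450 = -429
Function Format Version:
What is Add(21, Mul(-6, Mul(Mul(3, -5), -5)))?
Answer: -429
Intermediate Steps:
Add(21, Mul(-6, Mul(Mul(3, -5), -5))) = Add(21, Mul(-6, Mul(-15, -5))) = Add(21, Mul(-6, 75)) = Add(21, -450) = -429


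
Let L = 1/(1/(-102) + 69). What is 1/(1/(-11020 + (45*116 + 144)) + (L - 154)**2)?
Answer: 280081551064/6641163677598327 ≈ 4.2174e-5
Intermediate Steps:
L = 102/7037 (L = 1/(-1/102 + 69) = 1/(7037/102) = 102/7037 ≈ 0.014495)
1/(1/(-11020 + (45*116 + 144)) + (L - 154)**2) = 1/(1/(-11020 + (45*116 + 144)) + (102/7037 - 154)**2) = 1/(1/(-11020 + (5220 + 144)) + (-1083596/7037)**2) = 1/(1/(-11020 + 5364) + 1174180291216/49519369) = 1/(1/(-5656) + 1174180291216/49519369) = 1/(-1/5656 + 1174180291216/49519369) = 1/(6641163677598327/280081551064) = 280081551064/6641163677598327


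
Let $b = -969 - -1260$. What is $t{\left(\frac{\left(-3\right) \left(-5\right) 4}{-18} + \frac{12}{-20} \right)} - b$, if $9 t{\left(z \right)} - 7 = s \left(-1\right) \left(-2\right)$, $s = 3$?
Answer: $- \frac{2606}{9} \approx -289.56$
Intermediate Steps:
$t{\left(z \right)} = \frac{13}{9}$ ($t{\left(z \right)} = \frac{7}{9} + \frac{3 \left(-1\right) \left(-2\right)}{9} = \frac{7}{9} + \frac{\left(-3\right) \left(-2\right)}{9} = \frac{7}{9} + \frac{1}{9} \cdot 6 = \frac{7}{9} + \frac{2}{3} = \frac{13}{9}$)
$b = 291$ ($b = -969 + 1260 = 291$)
$t{\left(\frac{\left(-3\right) \left(-5\right) 4}{-18} + \frac{12}{-20} \right)} - b = \frac{13}{9} - 291 = - \frac{2606}{9}$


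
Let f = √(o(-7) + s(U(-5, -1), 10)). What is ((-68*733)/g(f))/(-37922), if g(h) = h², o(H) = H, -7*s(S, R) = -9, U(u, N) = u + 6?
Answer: -87227/379220 ≈ -0.23002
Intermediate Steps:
U(u, N) = 6 + u
s(S, R) = 9/7 (s(S, R) = -⅐*(-9) = 9/7)
f = 2*I*√70/7 (f = √(-7 + 9/7) = √(-40/7) = 2*I*√70/7 ≈ 2.3905*I)
((-68*733)/g(f))/(-37922) = ((-68*733)/((2*I*√70/7)²))/(-37922) = -49844/(-40/7)*(-1/37922) = -49844*(-7/40)*(-1/37922) = (87227/10)*(-1/37922) = -87227/379220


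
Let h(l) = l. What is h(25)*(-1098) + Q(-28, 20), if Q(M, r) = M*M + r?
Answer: -26646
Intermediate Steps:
Q(M, r) = r + M² (Q(M, r) = M² + r = r + M²)
h(25)*(-1098) + Q(-28, 20) = 25*(-1098) + (20 + (-28)²) = -27450 + (20 + 784) = -27450 + 804 = -26646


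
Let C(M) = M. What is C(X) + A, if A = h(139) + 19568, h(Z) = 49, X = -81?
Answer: 19536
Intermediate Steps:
A = 19617 (A = 49 + 19568 = 19617)
C(X) + A = -81 + 19617 = 19536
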